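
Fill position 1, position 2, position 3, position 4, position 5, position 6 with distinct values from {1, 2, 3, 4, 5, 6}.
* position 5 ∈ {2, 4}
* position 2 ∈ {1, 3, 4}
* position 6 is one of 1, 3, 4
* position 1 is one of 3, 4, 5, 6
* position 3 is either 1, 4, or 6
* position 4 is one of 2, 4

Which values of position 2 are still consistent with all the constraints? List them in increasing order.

1, 3

The 6 variables draw from only 6 values {1, 2, 3, 4, 5, 6}, so each is used; only position 1 can be 5, hence position 1 = 5.
The 5 still-open variables together cover exactly {1, 2, 3, 4, 6} — 5 values for 5 variables — and 6 appears only in position 3's list, so position 3 = 6.
position 4 and position 5 share exactly the 2 values {2, 4}; by pigeonhole those values go to them, so strike 2, 4 from position 2, position 6.
No further eliminations apply; position 2 can still be any of 1, 3.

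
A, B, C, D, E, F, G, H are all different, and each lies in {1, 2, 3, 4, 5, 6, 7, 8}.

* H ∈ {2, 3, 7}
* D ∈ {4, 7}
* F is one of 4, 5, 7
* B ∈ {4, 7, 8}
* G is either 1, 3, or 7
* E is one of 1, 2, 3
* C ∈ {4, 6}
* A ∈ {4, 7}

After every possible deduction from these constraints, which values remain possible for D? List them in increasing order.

4, 7

The 8 variables together cover exactly {1, 2, 3, 4, 5, 6, 7, 8} — 8 values for 8 variables — and 5 appears only in F's list, so F = 5.
Among the 7 still-open variables, 6 fits only C (and all 7 values in {1, 2, 3, 4, 6, 7, 8} must be used), so C = 6.
Among the 6 still-open variables, 8 fits only B (and all 6 values in {1, 2, 3, 4, 7, 8} must be used), so B = 8.
A and D between them cover only {4, 7} — a naked pair. Remove those values from G, H.
No further eliminations apply; D can still be any of 4, 7.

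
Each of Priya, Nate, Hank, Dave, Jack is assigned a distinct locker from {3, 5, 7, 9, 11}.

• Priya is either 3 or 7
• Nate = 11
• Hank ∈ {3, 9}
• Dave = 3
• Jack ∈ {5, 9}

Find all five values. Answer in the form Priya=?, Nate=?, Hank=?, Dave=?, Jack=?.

Priya=7, Nate=11, Hank=9, Dave=3, Jack=5

Nate's domain is down to {11}, so Nate = 11.
Dave's domain is down to {3}, so Dave = 3. Strike 3 from Priya, Hank.
Priya's domain is down to {7}, so Priya = 7.
Hank must be 9 (only option left). Remove 9 from Jack.
Jack has just one choice, so Jack = 5.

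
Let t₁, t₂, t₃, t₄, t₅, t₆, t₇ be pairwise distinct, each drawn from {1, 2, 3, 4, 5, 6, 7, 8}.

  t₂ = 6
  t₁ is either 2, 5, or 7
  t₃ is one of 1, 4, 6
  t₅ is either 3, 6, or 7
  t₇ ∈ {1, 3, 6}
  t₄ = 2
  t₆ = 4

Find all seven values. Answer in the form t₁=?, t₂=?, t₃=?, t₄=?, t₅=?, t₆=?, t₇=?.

t₁=5, t₂=6, t₃=1, t₄=2, t₅=7, t₆=4, t₇=3

t₂ must be 6 (only option left). Strike 6 from t₃, t₅, t₇.
t₄ has just one choice, so t₄ = 2. Remove 2 from t₁.
t₆'s domain is down to {4}, so t₆ = 4. So t₃ can't be 4.
That leaves t₃ = 1. Remove 1 from t₇.
t₇'s domain is down to {3}, so t₇ = 3. Eliminate 3 elsewhere: t₅.
t₅ has just one choice, so t₅ = 7. Remove 7 from t₁.
That leaves t₁ = 5.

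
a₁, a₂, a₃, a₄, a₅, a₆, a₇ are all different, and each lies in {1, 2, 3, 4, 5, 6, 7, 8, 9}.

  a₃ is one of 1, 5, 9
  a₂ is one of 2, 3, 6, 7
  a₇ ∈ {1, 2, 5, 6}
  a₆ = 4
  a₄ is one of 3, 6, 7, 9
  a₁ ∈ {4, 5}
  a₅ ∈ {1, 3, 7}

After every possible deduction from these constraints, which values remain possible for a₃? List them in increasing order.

1, 9

a₆ must be 4 (only option left). Strike 4 from a₁.
a₁ must be 5 (only option left). Remove 5 from a₃, a₇.
No further eliminations apply; a₃ can still be any of 1, 9.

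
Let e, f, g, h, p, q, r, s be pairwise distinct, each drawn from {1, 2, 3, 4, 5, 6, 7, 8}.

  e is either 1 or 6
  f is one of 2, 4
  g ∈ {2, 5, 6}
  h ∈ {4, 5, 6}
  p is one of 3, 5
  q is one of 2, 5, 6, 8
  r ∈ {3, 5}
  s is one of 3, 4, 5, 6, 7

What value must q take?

The 8 variables together cover exactly {1, 2, 3, 4, 5, 6, 7, 8} — 8 values for 8 variables — and 1 appears only in e's list, so e = 1.
The 7 still-open variables draw from only 7 values {2, 3, 4, 5, 6, 7, 8}, so each is used; only s can be 7, hence s = 7.
Among the 6 still-open variables, 8 fits only q (and all 6 values in {2, 3, 4, 5, 6, 8} must be used), so q = 8.

8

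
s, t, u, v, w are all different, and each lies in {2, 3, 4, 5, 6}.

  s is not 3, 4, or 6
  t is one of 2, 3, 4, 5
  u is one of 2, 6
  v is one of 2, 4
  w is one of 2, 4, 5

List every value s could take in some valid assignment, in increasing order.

Among the 5 variables, 3 fits only t (and all 5 values in {2, 3, 4, 5, 6} must be used), so t = 3.
Among the 4 still-open variables, 6 fits only u (and all 4 values in {2, 4, 5, 6} must be used), so u = 6.
No further eliminations apply; s can still be any of 2, 5.

2, 5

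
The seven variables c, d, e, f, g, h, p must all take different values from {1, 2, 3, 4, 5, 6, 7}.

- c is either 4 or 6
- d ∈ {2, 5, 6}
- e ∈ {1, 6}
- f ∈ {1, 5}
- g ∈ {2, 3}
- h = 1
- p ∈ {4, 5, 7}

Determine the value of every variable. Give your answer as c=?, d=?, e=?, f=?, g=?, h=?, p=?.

h has just one choice, so h = 1. Eliminate 1 elsewhere: e, f.
e has just one choice, so e = 6. Strike 6 from c, d.
f's domain is down to {5}, so f = 5. Eliminate 5 elsewhere: d, p.
c has just one choice, so c = 4. So p can't be 4.
d's domain is down to {2}, so d = 2. So g can't be 2.
g must be 3 (only option left).
p has just one choice, so p = 7.

c=4, d=2, e=6, f=5, g=3, h=1, p=7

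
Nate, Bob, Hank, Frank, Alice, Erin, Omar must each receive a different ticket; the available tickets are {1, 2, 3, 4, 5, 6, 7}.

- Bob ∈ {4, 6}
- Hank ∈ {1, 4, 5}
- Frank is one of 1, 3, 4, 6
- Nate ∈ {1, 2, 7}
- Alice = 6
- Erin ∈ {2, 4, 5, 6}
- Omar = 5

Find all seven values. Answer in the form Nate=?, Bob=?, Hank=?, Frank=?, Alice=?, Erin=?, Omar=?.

Nate=7, Bob=4, Hank=1, Frank=3, Alice=6, Erin=2, Omar=5

Alice must be 6 (only option left). So Bob, Frank, Erin can't be 6.
Omar must be 5 (only option left). Remove 5 from Hank, Erin.
That leaves Bob = 4. Eliminate 4 elsewhere: Hank, Frank, Erin.
Hank must be 1 (only option left). So Nate, Frank can't be 1.
Frank has just one choice, so Frank = 3.
That leaves Erin = 2. So Nate can't be 2.
Nate must be 7 (only option left).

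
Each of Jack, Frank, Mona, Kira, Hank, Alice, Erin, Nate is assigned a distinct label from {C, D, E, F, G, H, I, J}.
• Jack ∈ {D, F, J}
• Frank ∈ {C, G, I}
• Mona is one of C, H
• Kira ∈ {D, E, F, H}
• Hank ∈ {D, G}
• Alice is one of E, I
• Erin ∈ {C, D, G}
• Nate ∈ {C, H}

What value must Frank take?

The 8 variables together cover exactly {C, D, E, F, G, H, I, J} — 8 values for 8 variables — and J appears only in Jack's list, so Jack = J.
The 7 still-open variables draw from only 7 values {C, D, E, F, G, H, I}, so each is used; only Kira can be F, hence Kira = F.
Among the 6 still-open variables, E fits only Alice (and all 6 values in {C, D, E, G, H, I} must be used), so Alice = E.
Among the 5 still-open variables, I fits only Frank (and all 5 values in {C, D, G, H, I} must be used), so Frank = I.

I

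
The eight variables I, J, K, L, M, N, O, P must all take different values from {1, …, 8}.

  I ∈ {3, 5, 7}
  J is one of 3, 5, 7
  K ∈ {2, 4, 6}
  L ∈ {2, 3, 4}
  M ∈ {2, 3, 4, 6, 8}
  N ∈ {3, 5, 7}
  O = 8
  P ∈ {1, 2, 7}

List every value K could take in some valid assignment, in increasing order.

2, 4, 6

O's domain is down to {8}, so O = 8. Remove 8 from M.
The 7 still-open variables draw from only 7 values {1, 2, 3, 4, 5, 6, 7}, so each is used; only P can be 1, hence P = 1.
I, J, N share exactly the 3 values {3, 5, 7}; by pigeonhole those values go to them, so strike 3, 5, 7 from L, M.
No further eliminations apply; K can still be any of 2, 4, 6.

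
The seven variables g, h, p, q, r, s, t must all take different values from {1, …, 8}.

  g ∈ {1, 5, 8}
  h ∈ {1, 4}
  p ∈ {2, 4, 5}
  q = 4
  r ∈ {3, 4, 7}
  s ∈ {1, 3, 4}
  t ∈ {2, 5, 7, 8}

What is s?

3

q's domain is down to {4}, so q = 4. So h, p, r, s can't be 4.
h's domain is down to {1}, so h = 1. So g, s can't be 1.
So s = 3.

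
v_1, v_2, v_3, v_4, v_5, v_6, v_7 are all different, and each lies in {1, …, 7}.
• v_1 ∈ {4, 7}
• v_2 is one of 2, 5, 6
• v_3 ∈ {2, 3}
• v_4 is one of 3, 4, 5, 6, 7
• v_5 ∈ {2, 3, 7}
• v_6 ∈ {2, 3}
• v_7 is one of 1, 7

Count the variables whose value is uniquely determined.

The 7 variables together cover exactly {1, 2, 3, 4, 5, 6, 7} — 7 values for 7 variables — and 1 appears only in v_7's list, so v_7 = 1.
v_3 and v_6 share exactly the 2 values {2, 3}; by pigeonhole those values go to them, so strike 2, 3 from v_2, v_4, v_5.
v_5's domain is down to {7}, so v_5 = 7. Remove 7 from v_1, v_4.
v_1's domain is down to {4}, so v_1 = 4. Eliminate 4 elsewhere: v_4.
Determined: v_1=4, v_5=7, v_7=1. The other variables each still have more than one consistent value. That makes 3.

3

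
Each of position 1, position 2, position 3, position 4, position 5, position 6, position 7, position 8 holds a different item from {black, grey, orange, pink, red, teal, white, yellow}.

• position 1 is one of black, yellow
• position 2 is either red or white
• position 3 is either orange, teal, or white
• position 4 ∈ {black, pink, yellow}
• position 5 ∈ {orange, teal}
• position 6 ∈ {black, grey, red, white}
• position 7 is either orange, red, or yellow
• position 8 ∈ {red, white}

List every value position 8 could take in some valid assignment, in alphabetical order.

The 8 variables draw from only 8 values {black, grey, orange, pink, red, teal, white, yellow}, so each is used; only position 6 can be grey, hence position 6 = grey.
The 7 still-open variables draw from only 7 values {black, orange, pink, red, teal, white, yellow}, so each is used; only position 4 can be pink, hence position 4 = pink.
The 6 still-open variables together cover exactly {black, orange, red, teal, white, yellow} — 6 values for 6 variables — and black appears only in position 1's list, so position 1 = black.
The 5 still-open variables draw from only 5 values {orange, red, teal, white, yellow}, so each is used; only position 7 can be yellow, hence position 7 = yellow.
position 2 and position 8 share exactly the 2 values {red, white}; by pigeonhole those values go to them, so strike red, white from position 3.
No further eliminations apply; position 8 can still be any of red, white.

red, white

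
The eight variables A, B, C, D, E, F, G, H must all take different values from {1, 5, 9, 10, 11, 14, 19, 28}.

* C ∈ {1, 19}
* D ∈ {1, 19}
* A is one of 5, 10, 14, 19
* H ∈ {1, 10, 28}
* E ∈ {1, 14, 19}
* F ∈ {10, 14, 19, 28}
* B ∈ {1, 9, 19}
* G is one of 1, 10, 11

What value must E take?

14

The 8 variables together cover exactly {1, 5, 9, 10, 11, 14, 19, 28} — 8 values for 8 variables — and 5 appears only in A's list, so A = 5.
The 7 still-open variables draw from only 7 values {1, 9, 10, 11, 14, 19, 28}, so each is used; only B can be 9, hence B = 9.
The 6 still-open variables draw from only 6 values {1, 10, 11, 14, 19, 28}, so each is used; only G can be 11, hence G = 11.
The 2 variables C and D are confined to {1, 19}, which locks those values in; drop them from E, F, H.
So E = 14.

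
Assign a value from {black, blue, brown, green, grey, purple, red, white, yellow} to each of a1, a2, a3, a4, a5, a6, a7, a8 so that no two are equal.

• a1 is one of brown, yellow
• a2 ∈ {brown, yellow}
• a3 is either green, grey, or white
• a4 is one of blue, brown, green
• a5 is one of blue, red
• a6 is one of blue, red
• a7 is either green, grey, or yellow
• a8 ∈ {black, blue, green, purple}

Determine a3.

white

a1 and a2 share exactly the 2 values {brown, yellow}; by pigeonhole those values go to them, so strike brown, yellow from a4, a7.
The 2 variables a5 and a6 are confined to {blue, red}, which locks those values in; drop them from a4, a8.
a4 has just one choice, so a4 = green. Remove green from a3, a7, a8.
a7's domain is down to {grey}, so a7 = grey. Remove grey from a3.
So a3 = white.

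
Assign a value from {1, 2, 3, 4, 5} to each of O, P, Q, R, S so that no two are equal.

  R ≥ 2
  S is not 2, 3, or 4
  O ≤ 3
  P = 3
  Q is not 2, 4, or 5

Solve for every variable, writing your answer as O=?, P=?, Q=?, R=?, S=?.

O=2, P=3, Q=1, R=4, S=5

P's domain is down to {3}, so P = 3. Eliminate 3 elsewhere: O, Q, R.
Q has just one choice, so Q = 1. Strike 1 from O, S.
S must be 5 (only option left). So R can't be 5.
O's domain is down to {2}, so O = 2. Remove 2 from R.
R has just one choice, so R = 4.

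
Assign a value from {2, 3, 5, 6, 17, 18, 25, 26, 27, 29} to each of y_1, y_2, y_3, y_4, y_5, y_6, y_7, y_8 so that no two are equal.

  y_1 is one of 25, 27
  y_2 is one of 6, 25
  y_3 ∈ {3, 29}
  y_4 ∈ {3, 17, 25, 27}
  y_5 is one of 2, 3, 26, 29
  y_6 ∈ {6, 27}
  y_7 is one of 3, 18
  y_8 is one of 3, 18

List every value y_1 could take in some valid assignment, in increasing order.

The 2 variables y_7 and y_8 are confined to {3, 18}, which locks those values in; drop them from y_3, y_4, y_5.
That leaves y_3 = 29. So y_5 can't be 29.
The 3 variables y_1, y_2, y_6 are confined to {6, 25, 27}, which locks those values in; drop them from y_4.
y_4's domain is down to {17}, so y_4 = 17.
No further eliminations apply; y_1 can still be any of 25, 27.

25, 27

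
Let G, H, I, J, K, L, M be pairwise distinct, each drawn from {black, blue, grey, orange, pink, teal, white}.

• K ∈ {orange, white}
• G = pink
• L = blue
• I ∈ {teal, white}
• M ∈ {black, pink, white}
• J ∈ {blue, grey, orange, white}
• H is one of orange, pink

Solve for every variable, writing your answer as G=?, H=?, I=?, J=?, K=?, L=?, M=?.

G has just one choice, so G = pink. So H, M can't be pink.
That leaves H = orange. Eliminate orange elsewhere: J, K.
K's domain is down to {white}, so K = white. Strike white from I, J, M.
L must be blue (only option left). So J can't be blue.
That leaves M = black.
I's domain is down to {teal}, so I = teal.
J has just one choice, so J = grey.

G=pink, H=orange, I=teal, J=grey, K=white, L=blue, M=black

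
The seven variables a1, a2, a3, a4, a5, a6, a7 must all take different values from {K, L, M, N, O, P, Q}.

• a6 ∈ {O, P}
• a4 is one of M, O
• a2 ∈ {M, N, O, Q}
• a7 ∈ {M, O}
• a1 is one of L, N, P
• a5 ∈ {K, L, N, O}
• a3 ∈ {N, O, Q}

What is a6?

P

The 7 variables together cover exactly {K, L, M, N, O, P, Q} — 7 values for 7 variables — and K appears only in a5's list, so a5 = K.
Among the 6 still-open variables, L fits only a1 (and all 6 values in {L, M, N, O, P, Q} must be used), so a1 = L.
The 5 still-open variables together cover exactly {M, N, O, P, Q} — 5 values for 5 variables — and P appears only in a6's list, so a6 = P.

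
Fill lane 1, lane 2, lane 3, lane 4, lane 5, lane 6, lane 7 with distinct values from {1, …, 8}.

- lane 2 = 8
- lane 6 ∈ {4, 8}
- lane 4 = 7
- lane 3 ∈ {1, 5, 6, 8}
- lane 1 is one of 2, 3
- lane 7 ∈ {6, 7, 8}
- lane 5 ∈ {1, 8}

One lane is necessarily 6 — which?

lane 2 has just one choice, so lane 2 = 8. So lane 3, lane 5, lane 6, lane 7 can't be 8.
lane 4's domain is down to {7}, so lane 4 = 7. Remove 7 from lane 7.
So 6 goes to lane 7.

lane 7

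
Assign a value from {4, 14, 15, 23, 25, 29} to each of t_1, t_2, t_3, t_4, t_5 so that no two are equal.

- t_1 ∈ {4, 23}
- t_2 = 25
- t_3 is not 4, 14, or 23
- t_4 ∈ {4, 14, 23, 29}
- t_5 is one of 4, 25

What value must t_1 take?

t_2's domain is down to {25}, so t_2 = 25. Remove 25 from t_3, t_5.
That leaves t_5 = 4. Strike 4 from t_1, t_4.
So t_1 = 23.

23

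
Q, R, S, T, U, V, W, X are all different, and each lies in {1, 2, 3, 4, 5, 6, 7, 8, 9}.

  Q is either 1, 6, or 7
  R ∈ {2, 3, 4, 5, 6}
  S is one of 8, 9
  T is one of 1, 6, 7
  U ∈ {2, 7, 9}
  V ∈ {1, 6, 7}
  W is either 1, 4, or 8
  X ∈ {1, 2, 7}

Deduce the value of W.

4

Q, T, V share exactly the 3 values {1, 6, 7}; by pigeonhole those values go to them, so strike 1, 6, 7 from R, U, W, X.
X has just one choice, so X = 2. Eliminate 2 elsewhere: R, U.
U's domain is down to {9}, so U = 9. Eliminate 9 elsewhere: S.
S has just one choice, so S = 8. Strike 8 from W.
So W = 4.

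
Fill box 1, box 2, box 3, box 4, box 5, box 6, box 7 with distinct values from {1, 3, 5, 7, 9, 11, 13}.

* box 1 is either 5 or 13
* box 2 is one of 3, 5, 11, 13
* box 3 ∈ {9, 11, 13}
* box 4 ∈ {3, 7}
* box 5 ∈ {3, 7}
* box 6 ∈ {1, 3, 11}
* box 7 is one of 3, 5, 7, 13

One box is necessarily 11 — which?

box 2

Among the 7 variables, 1 fits only box 6 (and all 7 values in {1, 3, 5, 7, 9, 11, 13} must be used), so box 6 = 1.
Among the 6 still-open variables, 9 fits only box 3 (and all 6 values in {3, 5, 7, 9, 11, 13} must be used), so box 3 = 9.
Among the 5 still-open variables, 11 fits only box 2 (and all 5 values in {3, 5, 7, 11, 13} must be used), so box 2 = 11.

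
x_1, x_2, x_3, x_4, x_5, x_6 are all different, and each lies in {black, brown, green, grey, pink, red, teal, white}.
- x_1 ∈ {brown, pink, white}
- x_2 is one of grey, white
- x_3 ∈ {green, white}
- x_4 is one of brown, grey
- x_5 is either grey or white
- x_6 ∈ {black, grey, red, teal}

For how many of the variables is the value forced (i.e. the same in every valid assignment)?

x_2 and x_5 between them cover only {grey, white} — a naked pair. Remove those values from x_1, x_3, x_4, x_6.
That leaves x_3 = green.
That leaves x_4 = brown. So x_1 can't be brown.
That leaves x_1 = pink.
Determined: x_1=pink, x_3=green, x_4=brown. The other variables each still have more than one consistent value. That makes 3.

3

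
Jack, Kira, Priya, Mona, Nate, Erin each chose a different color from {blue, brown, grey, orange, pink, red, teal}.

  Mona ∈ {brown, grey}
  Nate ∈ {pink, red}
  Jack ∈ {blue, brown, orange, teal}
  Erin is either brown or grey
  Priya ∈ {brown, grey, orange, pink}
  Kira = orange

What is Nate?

Kira's domain is down to {orange}, so Kira = orange. Eliminate orange elsewhere: Jack, Priya.
Mona and Erin between them cover only {brown, grey} — a naked pair. Remove those values from Jack, Priya.
Priya has just one choice, so Priya = pink. Strike pink from Nate.
So Nate = red.

red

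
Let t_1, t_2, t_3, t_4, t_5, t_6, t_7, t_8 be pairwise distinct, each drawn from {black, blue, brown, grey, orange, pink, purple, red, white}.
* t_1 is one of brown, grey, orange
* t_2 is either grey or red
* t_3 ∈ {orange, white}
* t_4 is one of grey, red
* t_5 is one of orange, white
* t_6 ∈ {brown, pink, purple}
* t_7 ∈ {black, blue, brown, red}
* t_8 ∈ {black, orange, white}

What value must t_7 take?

blue

The 2 variables t_2 and t_4 are confined to {grey, red}, which locks those values in; drop them from t_1, t_7.
The 2 variables t_3 and t_5 are confined to {orange, white}, which locks those values in; drop them from t_1, t_8.
t_1 has just one choice, so t_1 = brown. Eliminate brown elsewhere: t_6, t_7.
t_8's domain is down to {black}, so t_8 = black. Remove black from t_7.
So t_7 = blue.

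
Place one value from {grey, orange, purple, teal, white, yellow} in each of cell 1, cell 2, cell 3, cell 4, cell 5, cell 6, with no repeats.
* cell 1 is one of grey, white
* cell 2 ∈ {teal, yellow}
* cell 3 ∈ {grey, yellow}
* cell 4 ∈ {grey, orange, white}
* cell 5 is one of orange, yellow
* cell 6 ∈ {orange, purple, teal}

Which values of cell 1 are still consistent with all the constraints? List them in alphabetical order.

grey, white

Among the 6 variables, purple fits only cell 6 (and all 6 values in {grey, orange, purple, teal, white, yellow} must be used), so cell 6 = purple.
Among the 5 still-open variables, teal fits only cell 2 (and all 5 values in {grey, orange, teal, white, yellow} must be used), so cell 2 = teal.
No further eliminations apply; cell 1 can still be any of grey, white.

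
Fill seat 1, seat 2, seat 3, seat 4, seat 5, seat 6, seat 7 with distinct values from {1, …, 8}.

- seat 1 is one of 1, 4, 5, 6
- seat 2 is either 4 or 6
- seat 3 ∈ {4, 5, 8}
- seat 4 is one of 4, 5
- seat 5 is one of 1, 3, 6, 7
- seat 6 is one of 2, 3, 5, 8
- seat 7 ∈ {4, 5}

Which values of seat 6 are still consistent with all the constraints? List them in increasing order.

seat 4 and seat 7 share exactly the 2 values {4, 5}; by pigeonhole those values go to them, so strike 4, 5 from seat 1, seat 2, seat 3, seat 6.
That leaves seat 2 = 6. So seat 1, seat 5 can't be 6.
That leaves seat 3 = 8. Eliminate 8 elsewhere: seat 6.
seat 1 must be 1 (only option left). Eliminate 1 elsewhere: seat 5.
No further eliminations apply; seat 6 can still be any of 2, 3.

2, 3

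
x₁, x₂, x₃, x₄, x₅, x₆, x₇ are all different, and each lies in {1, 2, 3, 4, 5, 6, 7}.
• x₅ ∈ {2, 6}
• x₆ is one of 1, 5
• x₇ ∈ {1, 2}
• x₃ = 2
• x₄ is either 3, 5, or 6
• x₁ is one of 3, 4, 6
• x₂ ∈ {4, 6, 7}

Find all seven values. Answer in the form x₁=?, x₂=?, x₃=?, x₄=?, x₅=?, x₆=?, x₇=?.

x₃'s domain is down to {2}, so x₃ = 2. So x₅, x₇ can't be 2.
x₅'s domain is down to {6}, so x₅ = 6. Strike 6 from x₁, x₂, x₄.
x₇'s domain is down to {1}, so x₇ = 1. So x₆ can't be 1.
x₆ has just one choice, so x₆ = 5. Remove 5 from x₄.
That leaves x₄ = 3. Eliminate 3 elsewhere: x₁.
That leaves x₁ = 4. Eliminate 4 elsewhere: x₂.
x₂'s domain is down to {7}, so x₂ = 7.

x₁=4, x₂=7, x₃=2, x₄=3, x₅=6, x₆=5, x₇=1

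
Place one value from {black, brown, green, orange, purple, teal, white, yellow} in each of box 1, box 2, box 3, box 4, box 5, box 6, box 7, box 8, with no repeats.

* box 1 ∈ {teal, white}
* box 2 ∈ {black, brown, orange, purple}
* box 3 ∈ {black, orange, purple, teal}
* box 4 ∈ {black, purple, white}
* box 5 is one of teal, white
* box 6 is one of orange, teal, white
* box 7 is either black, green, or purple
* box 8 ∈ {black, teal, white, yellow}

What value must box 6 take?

The 8 variables together cover exactly {black, brown, green, orange, purple, teal, white, yellow} — 8 values for 8 variables — and brown appears only in box 2's list, so box 2 = brown.
The 7 still-open variables draw from only 7 values {black, green, orange, purple, teal, white, yellow}, so each is used; only box 7 can be green, hence box 7 = green.
The 6 still-open variables together cover exactly {black, orange, purple, teal, white, yellow} — 6 values for 6 variables — and yellow appears only in box 8's list, so box 8 = yellow.
box 1 and box 5 between them cover only {teal, white} — a naked pair. Remove those values from box 3, box 4, box 6.
So box 6 = orange.

orange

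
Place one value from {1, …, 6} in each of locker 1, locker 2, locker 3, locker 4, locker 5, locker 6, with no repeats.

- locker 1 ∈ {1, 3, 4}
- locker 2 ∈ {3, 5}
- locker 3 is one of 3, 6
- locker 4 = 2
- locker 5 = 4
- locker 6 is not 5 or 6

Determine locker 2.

locker 4's domain is down to {2}, so locker 4 = 2. Eliminate 2 elsewhere: locker 6.
locker 5 must be 4 (only option left). Eliminate 4 elsewhere: locker 1, locker 6.
The 4 still-open variables together cover exactly {1, 3, 5, 6} — 4 values for 4 variables — and 5 appears only in locker 2's list, so locker 2 = 5.

5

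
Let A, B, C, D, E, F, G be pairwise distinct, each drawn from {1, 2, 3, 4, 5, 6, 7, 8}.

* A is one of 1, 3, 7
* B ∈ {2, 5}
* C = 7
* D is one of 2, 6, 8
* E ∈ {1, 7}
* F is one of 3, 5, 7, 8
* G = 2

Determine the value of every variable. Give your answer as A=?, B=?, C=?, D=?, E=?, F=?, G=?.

C has just one choice, so C = 7. Strike 7 from A, E, F.
E has just one choice, so E = 1. So A can't be 1.
G's domain is down to {2}, so G = 2. So B, D can't be 2.
A's domain is down to {3}, so A = 3. Remove 3 from F.
B must be 5 (only option left). So F can't be 5.
F has just one choice, so F = 8. Strike 8 from D.
That leaves D = 6.

A=3, B=5, C=7, D=6, E=1, F=8, G=2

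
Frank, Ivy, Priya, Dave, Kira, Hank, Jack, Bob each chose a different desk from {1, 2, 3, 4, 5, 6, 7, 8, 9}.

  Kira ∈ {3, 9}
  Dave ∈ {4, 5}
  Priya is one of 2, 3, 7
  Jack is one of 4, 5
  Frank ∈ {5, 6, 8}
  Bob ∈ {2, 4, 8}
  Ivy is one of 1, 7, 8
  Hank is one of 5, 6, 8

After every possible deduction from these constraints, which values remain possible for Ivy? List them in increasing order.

Dave and Jack share exactly the 2 values {4, 5}; by pigeonhole those values go to them, so strike 4, 5 from Frank, Hank, Bob.
Frank and Hank between them cover only {6, 8} — a naked pair. Remove those values from Ivy, Bob.
That leaves Bob = 2. Remove 2 from Priya.
No further eliminations apply; Ivy can still be any of 1, 7.

1, 7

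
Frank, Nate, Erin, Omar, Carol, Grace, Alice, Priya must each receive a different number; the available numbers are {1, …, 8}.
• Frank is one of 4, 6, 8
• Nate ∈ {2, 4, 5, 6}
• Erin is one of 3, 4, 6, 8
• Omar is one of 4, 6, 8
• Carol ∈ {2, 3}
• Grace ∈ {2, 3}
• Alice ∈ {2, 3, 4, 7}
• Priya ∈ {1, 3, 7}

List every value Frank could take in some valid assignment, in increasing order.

4, 6, 8

Among the 8 variables, 1 fits only Priya (and all 8 values in {1, 2, 3, 4, 5, 6, 7, 8} must be used), so Priya = 1.
The 7 still-open variables draw from only 7 values {2, 3, 4, 5, 6, 7, 8}, so each is used; only Nate can be 5, hence Nate = 5.
The 6 still-open variables draw from only 6 values {2, 3, 4, 6, 7, 8}, so each is used; only Alice can be 7, hence Alice = 7.
Carol and Grace between them cover only {2, 3} — a naked pair. Remove those values from Erin.
No further eliminations apply; Frank can still be any of 4, 6, 8.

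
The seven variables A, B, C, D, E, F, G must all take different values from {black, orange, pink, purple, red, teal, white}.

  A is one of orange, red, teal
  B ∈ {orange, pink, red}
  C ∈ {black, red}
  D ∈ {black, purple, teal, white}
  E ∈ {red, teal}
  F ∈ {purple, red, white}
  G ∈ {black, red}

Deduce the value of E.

The 7 variables draw from only 7 values {black, orange, pink, purple, red, teal, white}, so each is used; only B can be pink, hence B = pink.
The 6 still-open variables draw from only 6 values {black, orange, purple, red, teal, white}, so each is used; only A can be orange, hence A = orange.
C and G between them cover only {black, red} — a naked pair. Remove those values from D, E, F.
So E = teal.

teal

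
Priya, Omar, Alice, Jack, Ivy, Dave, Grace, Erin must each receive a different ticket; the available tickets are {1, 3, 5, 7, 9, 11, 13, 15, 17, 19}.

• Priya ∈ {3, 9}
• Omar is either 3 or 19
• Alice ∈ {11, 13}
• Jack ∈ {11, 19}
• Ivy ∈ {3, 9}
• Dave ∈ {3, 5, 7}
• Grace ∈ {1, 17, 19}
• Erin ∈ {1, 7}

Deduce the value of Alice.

13

The 2 variables Priya and Ivy are confined to {3, 9}, which locks those values in; drop them from Omar, Dave.
Omar has just one choice, so Omar = 19. So Jack, Grace can't be 19.
That leaves Jack = 11. So Alice can't be 11.
So Alice = 13.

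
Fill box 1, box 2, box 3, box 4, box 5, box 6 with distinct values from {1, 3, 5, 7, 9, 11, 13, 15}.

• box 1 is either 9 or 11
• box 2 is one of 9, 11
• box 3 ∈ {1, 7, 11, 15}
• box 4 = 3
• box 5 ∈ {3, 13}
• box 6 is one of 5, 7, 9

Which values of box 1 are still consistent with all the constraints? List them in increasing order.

box 4's domain is down to {3}, so box 4 = 3. Eliminate 3 elsewhere: box 5.
box 5 has just one choice, so box 5 = 13.
The 2 variables box 1 and box 2 are confined to {9, 11}, which locks those values in; drop them from box 3, box 6.
No further eliminations apply; box 1 can still be any of 9, 11.

9, 11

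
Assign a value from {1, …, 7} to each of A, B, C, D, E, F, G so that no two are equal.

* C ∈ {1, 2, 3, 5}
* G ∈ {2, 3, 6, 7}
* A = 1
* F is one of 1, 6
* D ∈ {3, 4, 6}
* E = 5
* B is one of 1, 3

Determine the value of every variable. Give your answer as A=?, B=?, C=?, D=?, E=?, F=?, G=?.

A=1, B=3, C=2, D=4, E=5, F=6, G=7

A has just one choice, so A = 1. So B, C, F can't be 1.
B has just one choice, so B = 3. Eliminate 3 elsewhere: C, D, G.
That leaves E = 5. Eliminate 5 elsewhere: C.
F has just one choice, so F = 6. So D, G can't be 6.
That leaves C = 2. So G can't be 2.
D has just one choice, so D = 4.
G's domain is down to {7}, so G = 7.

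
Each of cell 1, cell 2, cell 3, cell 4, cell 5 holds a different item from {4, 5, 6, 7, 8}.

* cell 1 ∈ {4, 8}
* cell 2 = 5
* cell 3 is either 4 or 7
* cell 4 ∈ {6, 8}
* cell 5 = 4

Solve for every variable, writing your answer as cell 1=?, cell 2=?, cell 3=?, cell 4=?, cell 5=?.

cell 1=8, cell 2=5, cell 3=7, cell 4=6, cell 5=4

cell 2's domain is down to {5}, so cell 2 = 5.
cell 5 must be 4 (only option left). So cell 1, cell 3 can't be 4.
That leaves cell 1 = 8. Strike 8 from cell 4.
cell 3 must be 7 (only option left).
cell 4's domain is down to {6}, so cell 4 = 6.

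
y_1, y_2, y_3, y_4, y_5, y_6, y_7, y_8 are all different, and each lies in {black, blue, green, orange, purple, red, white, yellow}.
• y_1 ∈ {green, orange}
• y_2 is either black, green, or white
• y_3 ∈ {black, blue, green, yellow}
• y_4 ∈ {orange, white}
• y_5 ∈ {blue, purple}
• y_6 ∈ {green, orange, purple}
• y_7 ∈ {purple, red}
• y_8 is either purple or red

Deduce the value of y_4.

white

The 8 variables together cover exactly {black, blue, green, orange, purple, red, white, yellow} — 8 values for 8 variables — and yellow appears only in y_3's list, so y_3 = yellow.
The 7 still-open variables together cover exactly {black, blue, green, orange, purple, red, white} — 7 values for 7 variables — and black appears only in y_2's list, so y_2 = black.
Among the 6 still-open variables, blue fits only y_5 (and all 6 values in {blue, green, orange, purple, red, white} must be used), so y_5 = blue.
The 5 still-open variables draw from only 5 values {green, orange, purple, red, white}, so each is used; only y_4 can be white, hence y_4 = white.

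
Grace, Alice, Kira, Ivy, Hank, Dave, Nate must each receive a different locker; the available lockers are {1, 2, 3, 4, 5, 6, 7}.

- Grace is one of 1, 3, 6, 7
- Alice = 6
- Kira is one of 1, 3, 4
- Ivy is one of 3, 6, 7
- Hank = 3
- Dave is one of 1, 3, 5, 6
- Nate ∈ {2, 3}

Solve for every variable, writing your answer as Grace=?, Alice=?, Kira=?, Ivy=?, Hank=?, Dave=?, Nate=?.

Alice must be 6 (only option left). Strike 6 from Grace, Ivy, Dave.
Hank has just one choice, so Hank = 3. Strike 3 from Grace, Kira, Ivy, Dave, Nate.
Nate's domain is down to {2}, so Nate = 2.
That leaves Ivy = 7. So Grace can't be 7.
That leaves Grace = 1. Eliminate 1 elsewhere: Kira, Dave.
Kira has just one choice, so Kira = 4.
Dave must be 5 (only option left).

Grace=1, Alice=6, Kira=4, Ivy=7, Hank=3, Dave=5, Nate=2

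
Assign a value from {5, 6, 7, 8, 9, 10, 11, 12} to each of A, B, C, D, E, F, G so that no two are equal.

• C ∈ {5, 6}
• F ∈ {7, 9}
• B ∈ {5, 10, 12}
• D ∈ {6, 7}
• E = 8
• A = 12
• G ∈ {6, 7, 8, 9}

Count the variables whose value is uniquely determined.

A must be 12 (only option left). Eliminate 12 elsewhere: B.
E has just one choice, so E = 8. Remove 8 from G.
Among the 5 still-open variables, 10 fits only B (and all 5 values in {5, 6, 7, 9, 10} must be used), so B = 10.
The 4 still-open variables together cover exactly {5, 6, 7, 9} — 4 values for 4 variables — and 5 appears only in C's list, so C = 5.
Determined: A=12, B=10, C=5, E=8. The other variables each still have more than one consistent value. That makes 4.

4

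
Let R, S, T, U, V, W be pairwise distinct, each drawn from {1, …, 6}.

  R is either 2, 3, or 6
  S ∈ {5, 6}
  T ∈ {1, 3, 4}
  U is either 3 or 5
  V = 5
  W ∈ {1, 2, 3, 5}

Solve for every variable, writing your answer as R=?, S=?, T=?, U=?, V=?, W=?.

R=2, S=6, T=4, U=3, V=5, W=1

V must be 5 (only option left). So S, U, W can't be 5.
S's domain is down to {6}, so S = 6. Eliminate 6 elsewhere: R.
U's domain is down to {3}, so U = 3. Eliminate 3 elsewhere: R, T, W.
R's domain is down to {2}, so R = 2. So W can't be 2.
W has just one choice, so W = 1. So T can't be 1.
That leaves T = 4.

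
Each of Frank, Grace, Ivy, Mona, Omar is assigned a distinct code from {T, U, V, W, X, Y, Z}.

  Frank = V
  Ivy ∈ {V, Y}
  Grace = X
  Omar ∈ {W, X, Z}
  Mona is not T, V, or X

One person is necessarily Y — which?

Frank has just one choice, so Frank = V. So Ivy can't be V.
So Y goes to Ivy.

Ivy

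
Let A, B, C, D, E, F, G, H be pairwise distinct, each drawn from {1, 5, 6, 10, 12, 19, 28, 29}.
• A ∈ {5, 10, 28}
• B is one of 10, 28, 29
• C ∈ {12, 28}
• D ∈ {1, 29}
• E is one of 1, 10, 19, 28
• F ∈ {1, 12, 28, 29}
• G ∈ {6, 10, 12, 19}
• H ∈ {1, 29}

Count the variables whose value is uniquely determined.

4

Among the 8 variables, 5 fits only A (and all 8 values in {1, 5, 6, 10, 12, 19, 28, 29} must be used), so A = 5.
Among the 7 still-open variables, 6 fits only G (and all 7 values in {1, 6, 10, 12, 19, 28, 29} must be used), so G = 6.
Among the 6 still-open variables, 19 fits only E (and all 6 values in {1, 10, 12, 19, 28, 29} must be used), so E = 19.
The 5 still-open variables together cover exactly {1, 10, 12, 28, 29} — 5 values for 5 variables — and 10 appears only in B's list, so B = 10.
The 2 variables D and H are confined to {1, 29}, which locks those values in; drop them from F.
Determined: A=5, B=10, E=19, G=6. The other variables each still have more than one consistent value. That makes 4.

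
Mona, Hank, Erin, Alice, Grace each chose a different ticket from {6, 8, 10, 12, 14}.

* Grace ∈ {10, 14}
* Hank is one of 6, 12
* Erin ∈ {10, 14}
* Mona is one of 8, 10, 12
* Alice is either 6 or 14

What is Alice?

6

The 5 variables draw from only 5 values {6, 8, 10, 12, 14}, so each is used; only Mona can be 8, hence Mona = 8.
The 4 still-open variables draw from only 4 values {6, 10, 12, 14}, so each is used; only Hank can be 12, hence Hank = 12.
Among the 3 still-open variables, 6 fits only Alice (and all 3 values in {6, 10, 14} must be used), so Alice = 6.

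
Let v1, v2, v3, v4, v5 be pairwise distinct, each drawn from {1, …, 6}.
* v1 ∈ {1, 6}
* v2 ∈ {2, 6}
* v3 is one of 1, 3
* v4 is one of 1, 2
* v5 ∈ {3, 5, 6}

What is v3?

3

Among the 5 variables, 5 fits only v5 (and all 5 values in {1, 2, 3, 5, 6} must be used), so v5 = 5.
The 4 still-open variables draw from only 4 values {1, 2, 3, 6}, so each is used; only v3 can be 3, hence v3 = 3.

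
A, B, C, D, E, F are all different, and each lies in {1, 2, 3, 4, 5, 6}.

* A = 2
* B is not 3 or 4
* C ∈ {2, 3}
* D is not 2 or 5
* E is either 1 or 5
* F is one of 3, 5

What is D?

4

A has just one choice, so A = 2. Eliminate 2 elsewhere: B, C.
C's domain is down to {3}, so C = 3. Strike 3 from D, F.
That leaves F = 5. Strike 5 from B, E.
E has just one choice, so E = 1. So B, D can't be 1.
B must be 6 (only option left). Remove 6 from D.
So D = 4.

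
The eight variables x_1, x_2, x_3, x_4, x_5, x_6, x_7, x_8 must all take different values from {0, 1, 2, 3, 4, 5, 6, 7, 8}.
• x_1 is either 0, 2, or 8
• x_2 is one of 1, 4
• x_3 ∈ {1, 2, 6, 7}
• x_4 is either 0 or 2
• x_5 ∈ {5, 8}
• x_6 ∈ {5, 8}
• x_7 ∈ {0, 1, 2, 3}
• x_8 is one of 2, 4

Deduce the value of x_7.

3

x_5 and x_6 between them cover only {5, 8} — a naked pair. Remove those values from x_1.
x_1 and x_4 share exactly the 2 values {0, 2}; by pigeonhole those values go to them, so strike 0, 2 from x_3, x_7, x_8.
x_8's domain is down to {4}, so x_8 = 4. Remove 4 from x_2.
x_2 has just one choice, so x_2 = 1. Remove 1 from x_3, x_7.
So x_7 = 3.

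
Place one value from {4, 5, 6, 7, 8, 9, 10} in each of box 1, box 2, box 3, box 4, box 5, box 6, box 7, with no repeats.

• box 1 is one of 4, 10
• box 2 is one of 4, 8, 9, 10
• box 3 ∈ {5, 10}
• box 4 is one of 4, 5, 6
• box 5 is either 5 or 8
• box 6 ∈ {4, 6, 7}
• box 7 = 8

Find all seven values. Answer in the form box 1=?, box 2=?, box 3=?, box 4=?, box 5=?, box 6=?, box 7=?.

box 1=4, box 2=9, box 3=10, box 4=6, box 5=5, box 6=7, box 7=8

box 7's domain is down to {8}, so box 7 = 8. So box 2, box 5 can't be 8.
That leaves box 5 = 5. Remove 5 from box 3, box 4.
That leaves box 3 = 10. Strike 10 from box 1, box 2.
That leaves box 1 = 4. So box 2, box 4, box 6 can't be 4.
box 2 must be 9 (only option left).
box 4 has just one choice, so box 4 = 6. Strike 6 from box 6.
box 6 has just one choice, so box 6 = 7.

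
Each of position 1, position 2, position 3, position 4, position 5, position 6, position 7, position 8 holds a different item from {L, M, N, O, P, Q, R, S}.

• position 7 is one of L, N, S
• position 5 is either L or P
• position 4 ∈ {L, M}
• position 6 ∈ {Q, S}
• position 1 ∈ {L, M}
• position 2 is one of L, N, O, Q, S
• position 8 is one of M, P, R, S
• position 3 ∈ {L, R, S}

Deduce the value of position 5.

The 8 variables together cover exactly {L, M, N, O, P, Q, R, S} — 8 values for 8 variables — and O appears only in position 2's list, so position 2 = O.
The 7 still-open variables draw from only 7 values {L, M, N, P, Q, R, S}, so each is used; only position 7 can be N, hence position 7 = N.
The 6 still-open variables draw from only 6 values {L, M, P, Q, R, S}, so each is used; only position 6 can be Q, hence position 6 = Q.
The 2 variables position 1 and position 4 are confined to {L, M}, which locks those values in; drop them from position 3, position 5, position 8.
So position 5 = P.

P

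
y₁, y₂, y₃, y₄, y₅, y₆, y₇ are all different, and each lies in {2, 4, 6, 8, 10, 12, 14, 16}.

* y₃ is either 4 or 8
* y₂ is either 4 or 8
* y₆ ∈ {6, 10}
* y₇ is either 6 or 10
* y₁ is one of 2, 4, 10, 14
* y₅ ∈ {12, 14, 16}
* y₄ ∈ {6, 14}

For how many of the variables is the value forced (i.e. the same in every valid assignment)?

2

The 2 variables y₂ and y₃ are confined to {4, 8}, which locks those values in; drop them from y₁.
y₆ and y₇ between them cover only {6, 10} — a naked pair. Remove those values from y₁, y₄.
y₄ must be 14 (only option left). Strike 14 from y₁, y₅.
That leaves y₁ = 2.
Determined: y₁=2, y₄=14. The other variables each still have more than one consistent value. That makes 2.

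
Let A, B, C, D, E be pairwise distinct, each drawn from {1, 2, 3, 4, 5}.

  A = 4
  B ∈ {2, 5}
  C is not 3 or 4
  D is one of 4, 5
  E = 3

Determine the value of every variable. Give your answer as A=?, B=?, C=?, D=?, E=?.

A=4, B=2, C=1, D=5, E=3

A has just one choice, so A = 4. Strike 4 from D.
D's domain is down to {5}, so D = 5. Remove 5 from B, C.
E's domain is down to {3}, so E = 3.
B has just one choice, so B = 2. Remove 2 from C.
C has just one choice, so C = 1.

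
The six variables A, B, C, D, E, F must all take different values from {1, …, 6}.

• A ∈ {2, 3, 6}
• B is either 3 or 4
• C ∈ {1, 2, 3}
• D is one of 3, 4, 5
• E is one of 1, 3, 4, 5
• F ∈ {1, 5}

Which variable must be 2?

Among the 6 variables, 6 fits only A (and all 6 values in {1, 2, 3, 4, 5, 6} must be used), so A = 6.
The 5 still-open variables together cover exactly {1, 2, 3, 4, 5} — 5 values for 5 variables — and 2 appears only in C's list, so C = 2.

C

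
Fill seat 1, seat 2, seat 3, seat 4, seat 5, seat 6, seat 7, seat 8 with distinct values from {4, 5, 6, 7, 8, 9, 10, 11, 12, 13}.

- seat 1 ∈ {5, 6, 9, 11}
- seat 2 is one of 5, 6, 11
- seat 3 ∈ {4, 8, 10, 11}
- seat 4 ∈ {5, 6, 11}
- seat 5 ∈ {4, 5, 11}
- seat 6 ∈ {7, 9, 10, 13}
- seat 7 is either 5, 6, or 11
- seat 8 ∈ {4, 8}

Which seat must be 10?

The 3 variables seat 2, seat 4, seat 7 are confined to {5, 6, 11}, which locks those values in; drop them from seat 1, seat 3, seat 5.
seat 1's domain is down to {9}, so seat 1 = 9. Eliminate 9 elsewhere: seat 6.
seat 5 has just one choice, so seat 5 = 4. Strike 4 from seat 3, seat 8.
seat 8's domain is down to {8}, so seat 8 = 8. So seat 3 can't be 8.
So 10 goes to seat 3.

seat 3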